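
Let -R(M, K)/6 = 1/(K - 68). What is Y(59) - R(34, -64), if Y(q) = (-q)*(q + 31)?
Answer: -116821/22 ≈ -5310.0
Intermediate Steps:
R(M, K) = -6/(-68 + K) (R(M, K) = -6/(K - 68) = -6/(-68 + K))
Y(q) = -q*(31 + q) (Y(q) = (-q)*(31 + q) = -q*(31 + q))
Y(59) - R(34, -64) = -1*59*(31 + 59) - (-6)/(-68 - 64) = -1*59*90 - (-6)/(-132) = -5310 - (-6)*(-1)/132 = -5310 - 1*1/22 = -5310 - 1/22 = -116821/22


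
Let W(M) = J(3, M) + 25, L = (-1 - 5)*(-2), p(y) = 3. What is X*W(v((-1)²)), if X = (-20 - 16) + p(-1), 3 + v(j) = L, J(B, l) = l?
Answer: -1122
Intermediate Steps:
L = 12 (L = -6*(-2) = 12)
v(j) = 9 (v(j) = -3 + 12 = 9)
X = -33 (X = (-20 - 16) + 3 = -36 + 3 = -33)
W(M) = 25 + M (W(M) = M + 25 = 25 + M)
X*W(v((-1)²)) = -33*(25 + 9) = -33*34 = -1122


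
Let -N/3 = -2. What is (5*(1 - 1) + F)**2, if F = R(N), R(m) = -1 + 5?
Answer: 16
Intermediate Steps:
N = 6 (N = -3*(-2) = 6)
R(m) = 4
F = 4
(5*(1 - 1) + F)**2 = (5*(1 - 1) + 4)**2 = (5*0 + 4)**2 = (0 + 4)**2 = 4**2 = 16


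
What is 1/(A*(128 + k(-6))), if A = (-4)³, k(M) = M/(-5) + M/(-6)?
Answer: -5/41664 ≈ -0.00012001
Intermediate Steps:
k(M) = -11*M/30 (k(M) = M*(-⅕) + M*(-⅙) = -M/5 - M/6 = -11*M/30)
A = -64
1/(A*(128 + k(-6))) = 1/(-64*(128 - 11/30*(-6))) = 1/(-64*(128 + 11/5)) = 1/(-64*651/5) = 1/(-41664/5) = -5/41664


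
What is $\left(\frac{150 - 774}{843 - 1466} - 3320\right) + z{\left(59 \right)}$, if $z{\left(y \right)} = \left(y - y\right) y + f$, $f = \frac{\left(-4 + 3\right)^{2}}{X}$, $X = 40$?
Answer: $- \frac{82708817}{24920} \approx -3319.0$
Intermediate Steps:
$f = \frac{1}{40}$ ($f = \frac{\left(-4 + 3\right)^{2}}{40} = \left(-1\right)^{2} \cdot \frac{1}{40} = 1 \cdot \frac{1}{40} = \frac{1}{40} \approx 0.025$)
$z{\left(y \right)} = \frac{1}{40}$ ($z{\left(y \right)} = \left(y - y\right) y + \frac{1}{40} = 0 y + \frac{1}{40} = 0 + \frac{1}{40} = \frac{1}{40}$)
$\left(\frac{150 - 774}{843 - 1466} - 3320\right) + z{\left(59 \right)} = \left(\frac{150 - 774}{843 - 1466} - 3320\right) + \frac{1}{40} = \left(- \frac{624}{-623} - 3320\right) + \frac{1}{40} = \left(\left(-624\right) \left(- \frac{1}{623}\right) - 3320\right) + \frac{1}{40} = \left(\frac{624}{623} - 3320\right) + \frac{1}{40} = - \frac{2067736}{623} + \frac{1}{40} = - \frac{82708817}{24920}$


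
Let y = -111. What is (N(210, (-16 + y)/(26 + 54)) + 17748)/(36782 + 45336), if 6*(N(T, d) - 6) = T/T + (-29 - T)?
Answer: 2797/12966 ≈ 0.21572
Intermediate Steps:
N(T, d) = 4/3 - T/6 (N(T, d) = 6 + (T/T + (-29 - T))/6 = 6 + (1 + (-29 - T))/6 = 6 + (-28 - T)/6 = 6 + (-14/3 - T/6) = 4/3 - T/6)
(N(210, (-16 + y)/(26 + 54)) + 17748)/(36782 + 45336) = ((4/3 - 1/6*210) + 17748)/(36782 + 45336) = ((4/3 - 35) + 17748)/82118 = (-101/3 + 17748)*(1/82118) = (53143/3)*(1/82118) = 2797/12966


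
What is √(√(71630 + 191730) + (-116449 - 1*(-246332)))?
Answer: √(129883 + 8*√4115) ≈ 361.10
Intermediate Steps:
√(√(71630 + 191730) + (-116449 - 1*(-246332))) = √(√263360 + (-116449 + 246332)) = √(8*√4115 + 129883) = √(129883 + 8*√4115)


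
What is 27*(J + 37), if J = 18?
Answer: 1485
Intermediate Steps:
27*(J + 37) = 27*(18 + 37) = 27*55 = 1485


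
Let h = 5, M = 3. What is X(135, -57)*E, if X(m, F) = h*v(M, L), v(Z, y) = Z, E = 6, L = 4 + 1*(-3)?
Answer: 90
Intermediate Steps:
L = 1 (L = 4 - 3 = 1)
X(m, F) = 15 (X(m, F) = 5*3 = 15)
X(135, -57)*E = 15*6 = 90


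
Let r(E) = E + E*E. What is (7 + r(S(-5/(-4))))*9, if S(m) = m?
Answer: 1413/16 ≈ 88.313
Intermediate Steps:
r(E) = E + E**2
(7 + r(S(-5/(-4))))*9 = (7 + (-5/(-4))*(1 - 5/(-4)))*9 = (7 + (-5*(-1/4))*(1 - 5*(-1/4)))*9 = (7 + 5*(1 + 5/4)/4)*9 = (7 + (5/4)*(9/4))*9 = (7 + 45/16)*9 = (157/16)*9 = 1413/16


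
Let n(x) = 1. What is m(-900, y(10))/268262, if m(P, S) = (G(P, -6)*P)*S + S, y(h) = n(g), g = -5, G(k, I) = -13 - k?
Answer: -798299/268262 ≈ -2.9758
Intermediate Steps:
y(h) = 1
m(P, S) = S + P*S*(-13 - P) (m(P, S) = ((-13 - P)*P)*S + S = (P*(-13 - P))*S + S = P*S*(-13 - P) + S = S + P*S*(-13 - P))
m(-900, y(10))/268262 = -1*1*(-1 - 900*(13 - 900))/268262 = -1*1*(-1 - 900*(-887))*(1/268262) = -1*1*(-1 + 798300)*(1/268262) = -1*1*798299*(1/268262) = -798299*1/268262 = -798299/268262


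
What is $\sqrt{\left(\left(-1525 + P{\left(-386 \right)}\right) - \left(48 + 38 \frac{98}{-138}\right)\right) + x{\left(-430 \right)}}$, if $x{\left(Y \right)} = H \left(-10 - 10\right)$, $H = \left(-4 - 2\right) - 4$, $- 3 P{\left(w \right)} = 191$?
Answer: $\frac{2 i \sqrt{1677873}}{69} \approx 37.546 i$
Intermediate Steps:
$P{\left(w \right)} = - \frac{191}{3}$ ($P{\left(w \right)} = \left(- \frac{1}{3}\right) 191 = - \frac{191}{3}$)
$H = -10$ ($H = -6 - 4 = -10$)
$x{\left(Y \right)} = 200$ ($x{\left(Y \right)} = - 10 \left(-10 - 10\right) = \left(-10\right) \left(-20\right) = 200$)
$\sqrt{\left(\left(-1525 + P{\left(-386 \right)}\right) - \left(48 + 38 \frac{98}{-138}\right)\right) + x{\left(-430 \right)}} = \sqrt{\left(\left(-1525 - \frac{191}{3}\right) - \left(48 + 38 \frac{98}{-138}\right)\right) + 200} = \sqrt{\left(- \frac{4766}{3} - \left(48 + 38 \cdot 98 \left(- \frac{1}{138}\right)\right)\right) + 200} = \sqrt{\left(- \frac{4766}{3} - \frac{1450}{69}\right) + 200} = \sqrt{- \frac{111068}{69} + 200} = \sqrt{- \frac{97268}{69}} = \frac{2 i \sqrt{1677873}}{69}$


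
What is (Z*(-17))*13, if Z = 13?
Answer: -2873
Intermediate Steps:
(Z*(-17))*13 = (13*(-17))*13 = -221*13 = -2873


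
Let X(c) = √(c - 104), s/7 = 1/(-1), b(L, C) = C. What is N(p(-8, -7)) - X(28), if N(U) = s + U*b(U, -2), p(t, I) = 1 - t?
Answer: -25 - 2*I*√19 ≈ -25.0 - 8.7178*I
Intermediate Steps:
s = -7 (s = 7/(-1) = 7*(-1) = -7)
X(c) = √(-104 + c)
N(U) = -7 - 2*U (N(U) = -7 + U*(-2) = -7 - 2*U)
N(p(-8, -7)) - X(28) = (-7 - 2*(1 - 1*(-8))) - √(-104 + 28) = (-7 - 2*(1 + 8)) - √(-76) = (-7 - 2*9) - 2*I*√19 = (-7 - 18) - 2*I*√19 = -25 - 2*I*√19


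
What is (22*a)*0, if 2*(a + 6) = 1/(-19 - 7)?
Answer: 0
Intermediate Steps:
a = -313/52 (a = -6 + 1/(2*(-19 - 7)) = -6 + (1/2)/(-26) = -6 + (1/2)*(-1/26) = -6 - 1/52 = -313/52 ≈ -6.0192)
(22*a)*0 = (22*(-313/52))*0 = -3443/26*0 = 0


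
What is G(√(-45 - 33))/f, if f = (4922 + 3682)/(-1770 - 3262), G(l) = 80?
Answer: -100640/2151 ≈ -46.788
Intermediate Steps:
f = -2151/1258 (f = 8604/(-5032) = 8604*(-1/5032) = -2151/1258 ≈ -1.7099)
G(√(-45 - 33))/f = 80/(-2151/1258) = 80*(-1258/2151) = -100640/2151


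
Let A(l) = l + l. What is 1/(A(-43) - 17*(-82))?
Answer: 1/1308 ≈ 0.00076453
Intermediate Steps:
A(l) = 2*l
1/(A(-43) - 17*(-82)) = 1/(2*(-43) - 17*(-82)) = 1/(-86 + 1394) = 1/1308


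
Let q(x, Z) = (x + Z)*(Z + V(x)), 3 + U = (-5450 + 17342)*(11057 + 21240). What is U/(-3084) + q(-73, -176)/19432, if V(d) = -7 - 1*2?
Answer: -621935102701/4994024 ≈ -1.2454e+5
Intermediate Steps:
U = 384075921 (U = -3 + (-5450 + 17342)*(11057 + 21240) = -3 + 11892*32297 = -3 + 384075924 = 384075921)
V(d) = -9 (V(d) = -7 - 2 = -9)
q(x, Z) = (-9 + Z)*(Z + x) (q(x, Z) = (x + Z)*(Z - 9) = (Z + x)*(-9 + Z) = (-9 + Z)*(Z + x))
U/(-3084) + q(-73, -176)/19432 = 384075921/(-3084) + ((-176)² - 9*(-176) - 9*(-73) - 176*(-73))/19432 = 384075921*(-1/3084) + (30976 + 1584 + 657 + 12848)*(1/19432) = -128025307/1028 + 46065*(1/19432) = -128025307/1028 + 46065/19432 = -621935102701/4994024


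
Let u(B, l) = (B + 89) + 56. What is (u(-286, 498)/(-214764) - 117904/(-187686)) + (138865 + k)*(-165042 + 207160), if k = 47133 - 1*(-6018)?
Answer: 54330946518098725789/6718032684 ≈ 8.0873e+9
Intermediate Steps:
k = 53151 (k = 47133 + 6018 = 53151)
u(B, l) = 145 + B (u(B, l) = (89 + B) + 56 = 145 + B)
(u(-286, 498)/(-214764) - 117904/(-187686)) + (138865 + k)*(-165042 + 207160) = ((145 - 286)/(-214764) - 117904/(-187686)) + (138865 + 53151)*(-165042 + 207160) = (-141*(-1/214764) - 117904*(-1/187686)) + 192016*42118 = (47/71588 + 58952/93843) + 8087329888 = 4224666397/6718032684 + 8087329888 = 54330946518098725789/6718032684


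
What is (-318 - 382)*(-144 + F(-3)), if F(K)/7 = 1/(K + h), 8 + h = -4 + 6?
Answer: 912100/9 ≈ 1.0134e+5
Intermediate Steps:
h = -6 (h = -8 + (-4 + 6) = -8 + 2 = -6)
F(K) = 7/(-6 + K) (F(K) = 7/(K - 6) = 7/(-6 + K))
(-318 - 382)*(-144 + F(-3)) = (-318 - 382)*(-144 + 7/(-6 - 3)) = -700*(-144 + 7/(-9)) = -700*(-144 + 7*(-⅑)) = -700*(-144 - 7/9) = -700*(-1303/9) = 912100/9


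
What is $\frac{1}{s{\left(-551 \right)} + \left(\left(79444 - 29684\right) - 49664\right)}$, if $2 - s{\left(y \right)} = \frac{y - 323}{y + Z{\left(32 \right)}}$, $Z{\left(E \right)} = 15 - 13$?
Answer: $\frac{549}{52928} \approx 0.010373$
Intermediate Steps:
$Z{\left(E \right)} = 2$
$s{\left(y \right)} = 2 - \frac{-323 + y}{2 + y}$ ($s{\left(y \right)} = 2 - \frac{y - 323}{y + 2} = 2 - \frac{-323 + y}{2 + y}$)
$\frac{1}{s{\left(-551 \right)} + \left(\left(79444 - 29684\right) - 49664\right)} = \frac{1}{\frac{327 - 551}{2 - 551} + \left(\left(79444 - 29684\right) - 49664\right)} = \frac{1}{\frac{1}{-549} \left(-224\right) + \left(49760 - 49664\right)} = \frac{1}{\left(- \frac{1}{549}\right) \left(-224\right) + 96} = \frac{1}{\frac{224}{549} + 96} = \frac{1}{\frac{52928}{549}} = \frac{549}{52928}$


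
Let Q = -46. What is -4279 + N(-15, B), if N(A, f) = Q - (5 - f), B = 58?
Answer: -4272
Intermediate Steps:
N(A, f) = -51 + f (N(A, f) = -46 - (5 - f) = -46 + (-5 + f) = -51 + f)
-4279 + N(-15, B) = -4279 + (-51 + 58) = -4279 + 7 = -4272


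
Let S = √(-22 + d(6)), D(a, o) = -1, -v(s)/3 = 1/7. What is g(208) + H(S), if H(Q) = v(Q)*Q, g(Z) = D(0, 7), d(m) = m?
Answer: -1 - 12*I/7 ≈ -1.0 - 1.7143*I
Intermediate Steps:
v(s) = -3/7
g(Z) = -1
S = 4*I (S = √(-22 + 6) = √(-16) = 4*I ≈ 4.0*I)
H(Q) = -3*Q/7
g(208) + H(S) = -1 - 12*I/7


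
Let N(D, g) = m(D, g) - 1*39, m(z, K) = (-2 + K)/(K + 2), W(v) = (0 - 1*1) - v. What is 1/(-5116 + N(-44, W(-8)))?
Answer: -9/46390 ≈ -0.00019401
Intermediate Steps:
W(v) = -1 - v (W(v) = (0 - 1) - v = -1 - v)
m(z, K) = (-2 + K)/(2 + K)
N(D, g) = -39 + (-2 + g)/(2 + g) (N(D, g) = (-2 + g)/(2 + g) - 1*39 = (-2 + g)/(2 + g) - 39 = -39 + (-2 + g)/(2 + g))
1/(-5116 + N(-44, W(-8))) = 1/(-5116 + 2*(-40 - 19*(-1 - 1*(-8)))/(2 + (-1 - 1*(-8)))) = 1/(-5116 + 2*(-40 - 19*(-1 + 8))/(2 + (-1 + 8))) = 1/(-5116 + 2*(-40 - 19*7)/(2 + 7)) = 1/(-5116 + 2*(-40 - 133)/9) = 1/(-5116 + 2*(⅑)*(-173)) = 1/(-5116 - 346/9) = 1/(-46390/9) = -9/46390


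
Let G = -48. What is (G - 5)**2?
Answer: 2809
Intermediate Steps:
(G - 5)**2 = (-48 - 5)**2 = (-53)**2 = 2809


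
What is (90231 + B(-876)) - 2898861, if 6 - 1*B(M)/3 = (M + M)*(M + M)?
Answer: -12017124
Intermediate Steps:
B(M) = 18 - 12*M² (B(M) = 18 - 3*(M + M)*(M + M) = 18 - 3*2*M*2*M = 18 - 12*M²)
(90231 + B(-876)) - 2898861 = (90231 + (18 - 12*(-876)²)) - 2898861 = (90231 + (18 - 12*767376)) - 2898861 = (90231 + (18 - 9208512)) - 2898861 = (90231 - 9208494) - 2898861 = -9118263 - 2898861 = -12017124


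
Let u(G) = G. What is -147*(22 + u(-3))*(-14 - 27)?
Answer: 114513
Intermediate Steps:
-147*(22 + u(-3))*(-14 - 27) = -147*(22 - 3)*(-14 - 27) = -2793*(-41) = -147*(-779) = 114513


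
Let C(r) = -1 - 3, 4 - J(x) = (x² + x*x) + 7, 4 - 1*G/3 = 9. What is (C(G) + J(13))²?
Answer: 119025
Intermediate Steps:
G = -15 (G = 12 - 3*9 = 12 - 27 = -15)
J(x) = -3 - 2*x² (J(x) = 4 - ((x² + x*x) + 7) = 4 - ((x² + x²) + 7) = 4 - (2*x² + 7) = 4 - (7 + 2*x²) = 4 + (-7 - 2*x²) = -3 - 2*x²)
C(r) = -4
(C(G) + J(13))² = (-4 + (-3 - 2*13²))² = (-4 + (-3 - 2*169))² = (-4 + (-3 - 338))² = (-4 - 341)² = (-345)² = 119025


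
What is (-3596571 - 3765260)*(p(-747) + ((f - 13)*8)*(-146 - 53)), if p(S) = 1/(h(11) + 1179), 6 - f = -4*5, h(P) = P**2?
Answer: 198068583326969/1300 ≈ 1.5236e+11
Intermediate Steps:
f = 26 (f = 6 - (-4)*5 = 6 - 1*(-20) = 6 + 20 = 26)
p(S) = 1/1300 (p(S) = 1/(11**2 + 1179) = 1/(121 + 1179) = 1/1300)
(-3596571 - 3765260)*(p(-747) + ((f - 13)*8)*(-146 - 53)) = (-3596571 - 3765260)*(1/1300 + ((26 - 13)*8)*(-146 - 53)) = -7361831*(1/1300 + (13*8)*(-199)) = -7361831*(1/1300 + 104*(-199)) = -7361831*(1/1300 - 20696) = -7361831*(-26904799/1300) = 198068583326969/1300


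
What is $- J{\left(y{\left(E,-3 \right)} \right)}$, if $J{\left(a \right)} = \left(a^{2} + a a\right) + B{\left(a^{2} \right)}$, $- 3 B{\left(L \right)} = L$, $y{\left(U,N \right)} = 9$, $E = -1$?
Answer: $-135$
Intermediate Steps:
$B{\left(L \right)} = - \frac{L}{3}$
$J{\left(a \right)} = \frac{5 a^{2}}{3}$ ($J{\left(a \right)} = \left(a^{2} + a a\right) - \frac{a^{2}}{3} = \left(a^{2} + a^{2}\right) - \frac{a^{2}}{3} = 2 a^{2} - \frac{a^{2}}{3} = \frac{5 a^{2}}{3}$)
$- J{\left(y{\left(E,-3 \right)} \right)} = - \frac{5 \cdot 9^{2}}{3} = - \frac{5 \cdot 81}{3} = \left(-1\right) 135 = -135$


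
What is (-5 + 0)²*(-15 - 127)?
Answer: -3550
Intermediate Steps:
(-5 + 0)²*(-15 - 127) = (-5)²*(-142) = 25*(-142) = -3550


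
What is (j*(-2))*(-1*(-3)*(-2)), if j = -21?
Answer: -252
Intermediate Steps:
(j*(-2))*(-1*(-3)*(-2)) = (-21*(-2))*(-1*(-3)*(-2)) = 42*(3*(-2)) = 42*(-6) = -252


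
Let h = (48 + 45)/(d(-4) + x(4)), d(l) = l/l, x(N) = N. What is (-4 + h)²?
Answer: 5329/25 ≈ 213.16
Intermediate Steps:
d(l) = 1
h = 93/5 (h = (48 + 45)/(1 + 4) = 93/5 ≈ 18.600)
(-4 + h)² = (-4 + 93/5)² = (73/5)² = 5329/25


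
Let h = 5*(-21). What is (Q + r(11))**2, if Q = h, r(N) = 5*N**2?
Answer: 250000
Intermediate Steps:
h = -105
Q = -105
(Q + r(11))**2 = (-105 + 5*11**2)**2 = (-105 + 5*121)**2 = (-105 + 605)**2 = 500**2 = 250000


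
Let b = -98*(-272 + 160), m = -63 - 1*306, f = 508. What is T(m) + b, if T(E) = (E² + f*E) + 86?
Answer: -40229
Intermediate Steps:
m = -369 (m = -63 - 306 = -369)
T(E) = 86 + E² + 508*E (T(E) = (E² + 508*E) + 86 = 86 + E² + 508*E)
b = 10976 (b = -98*(-112) = 10976)
T(m) + b = (86 + (-369)² + 508*(-369)) + 10976 = (86 + 136161 - 187452) + 10976 = -51205 + 10976 = -40229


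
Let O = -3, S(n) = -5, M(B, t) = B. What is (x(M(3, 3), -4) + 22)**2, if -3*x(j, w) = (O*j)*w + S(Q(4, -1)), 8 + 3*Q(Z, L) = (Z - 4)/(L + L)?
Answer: 1225/9 ≈ 136.11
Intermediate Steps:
Q(Z, L) = -8/3 + (-4 + Z)/(6*L) (Q(Z, L) = -8/3 + ((Z - 4)/(L + L))/3 = -8/3 + ((-4 + Z)/((2*L)))/3 = -8/3 + ((-4 + Z)*(1/(2*L)))/3 = -8/3 + ((-4 + Z)/(2*L))/3 = -8/3 + (-4 + Z)/(6*L))
x(j, w) = 5/3 + j*w (x(j, w) = -((-3*j)*w - 5)/3 = -(-3*j*w - 5)/3 = -(-5 - 3*j*w)/3 = 5/3 + j*w)
(x(M(3, 3), -4) + 22)**2 = ((5/3 + 3*(-4)) + 22)**2 = ((5/3 - 12) + 22)**2 = (-31/3 + 22)**2 = (35/3)**2 = 1225/9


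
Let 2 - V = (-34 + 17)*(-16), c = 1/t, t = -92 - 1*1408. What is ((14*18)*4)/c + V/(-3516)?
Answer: -886031955/586 ≈ -1.5120e+6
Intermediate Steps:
t = -1500 (t = -92 - 1408 = -1500)
c = -1/1500 (c = 1/(-1500) = -1/1500 ≈ -0.00066667)
V = -270 (V = 2 - (-34 + 17)*(-16) = 2 - (-17)*(-16) = 2 - 1*272 = 2 - 272 = -270)
((14*18)*4)/c + V/(-3516) = ((14*18)*4)/(-1/1500) - 270/(-3516) = (252*4)*(-1500) - 270*(-1/3516) = 1008*(-1500) + 45/586 = -1512000 + 45/586 = -886031955/586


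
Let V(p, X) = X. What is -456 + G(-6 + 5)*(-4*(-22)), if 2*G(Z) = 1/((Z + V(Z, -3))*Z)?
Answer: -445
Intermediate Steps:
G(Z) = 1/(2*Z*(-3 + Z)) (G(Z) = (1/((Z - 3)*Z))/2 = (1/((-3 + Z)*Z))/2 = (1/(Z*(-3 + Z)))/2 = 1/(2*Z*(-3 + Z)))
-456 + G(-6 + 5)*(-4*(-22)) = -456 + (1/(2*(-6 + 5)*(-3 + (-6 + 5))))*(-4*(-22)) = -456 + ((½)/(-1*(-3 - 1)))*88 = -456 + ((½)*(-1)/(-4))*88 = -456 + ((½)*(-1)*(-¼))*88 = -456 + (⅛)*88 = -456 + 11 = -445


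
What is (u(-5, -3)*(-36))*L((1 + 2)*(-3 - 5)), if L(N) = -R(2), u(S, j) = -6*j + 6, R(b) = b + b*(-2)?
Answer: -1728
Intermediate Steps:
R(b) = -b (R(b) = b - 2*b = -b)
u(S, j) = 6 - 6*j
L(N) = 2 (L(N) = -(-1)*2 = -1*(-2) = 2)
(u(-5, -3)*(-36))*L((1 + 2)*(-3 - 5)) = ((6 - 6*(-3))*(-36))*2 = ((6 + 18)*(-36))*2 = (24*(-36))*2 = -864*2 = -1728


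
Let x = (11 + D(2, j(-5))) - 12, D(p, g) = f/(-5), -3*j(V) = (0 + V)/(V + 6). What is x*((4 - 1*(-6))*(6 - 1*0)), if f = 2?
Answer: -84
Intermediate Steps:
j(V) = -V/(3*(6 + V)) (j(V) = -(0 + V)/(3*(V + 6)) = -V/(3*(6 + V)))
D(p, g) = -⅖ (D(p, g) = 2/(-5) = 2*(-⅕) = -⅖)
x = -7/5 (x = (11 - ⅖) - 12 = 53/5 - 12 = -7/5 ≈ -1.4000)
x*((4 - 1*(-6))*(6 - 1*0)) = -7*(4 - 1*(-6))*(6 - 1*0)/5 = -7*(4 + 6)*(6 + 0)/5 = -14*6 = -7/5*60 = -84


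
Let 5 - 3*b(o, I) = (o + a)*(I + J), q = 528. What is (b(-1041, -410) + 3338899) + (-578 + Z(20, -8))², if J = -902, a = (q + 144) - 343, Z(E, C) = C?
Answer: 10112746/3 ≈ 3.3709e+6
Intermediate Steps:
a = 329 (a = (528 + 144) - 343 = 672 - 343 = 329)
b(o, I) = 5/3 - (-902 + I)*(329 + o)/3 (b(o, I) = 5/3 - (o + 329)*(I - 902)/3 = 5/3 - (329 + o)*(-902 + I)/3 = 5/3 - (-902 + I)*(329 + o)/3)
(b(-1041, -410) + 3338899) + (-578 + Z(20, -8))² = ((98921 - 329/3*(-410) + (902/3)*(-1041) - ⅓*(-410)*(-1041)) + 3338899) + (-578 - 8)² = ((98921 + 134890/3 - 312994 - 142270) + 3338899) + (-586)² = (-934139/3 + 3338899) + 343396 = 9082558/3 + 343396 = 10112746/3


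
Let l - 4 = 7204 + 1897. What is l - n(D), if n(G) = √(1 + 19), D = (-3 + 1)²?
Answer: 9105 - 2*√5 ≈ 9100.5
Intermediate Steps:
D = 4 (D = (-2)² = 4)
l = 9105 (l = 4 + (7204 + 1897) = 4 + 9101 = 9105)
n(G) = 2*√5 (n(G) = √20 = 2*√5)
l - n(D) = 9105 - 2*√5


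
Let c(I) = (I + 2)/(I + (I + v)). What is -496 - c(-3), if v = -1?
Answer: -3473/7 ≈ -496.14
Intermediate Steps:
c(I) = (2 + I)/(-1 + 2*I) (c(I) = (I + 2)/(I + (I - 1)) = (2 + I)/(I + (-1 + I)) = (2 + I)/(-1 + 2*I))
-496 - c(-3) = -496 - (2 - 3)/(-1 + 2*(-3)) = -496 - (-1)/(-1 - 6) = -496 - (-1)/(-7) = -496 - (-1)*(-1)/7 = -496 - 1*⅐ = -496 - ⅐ = -3473/7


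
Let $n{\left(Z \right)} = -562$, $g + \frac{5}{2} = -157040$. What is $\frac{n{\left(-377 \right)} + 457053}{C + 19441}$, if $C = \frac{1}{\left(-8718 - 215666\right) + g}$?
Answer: $\frac{348235528823}{14830625171} \approx 23.481$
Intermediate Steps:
$g = - \frac{314085}{2}$ ($g = - \frac{5}{2} - 157040 = - \frac{314085}{2} \approx -1.5704 \cdot 10^{5}$)
$C = - \frac{2}{762853}$ ($C = \frac{1}{\left(-8718 - 215666\right) - \frac{314085}{2}} = \frac{1}{-224384 - \frac{314085}{2}} = \frac{1}{- \frac{762853}{2}} = - \frac{2}{762853} \approx -2.6217 \cdot 10^{-6}$)
$\frac{n{\left(-377 \right)} + 457053}{C + 19441} = \frac{-562 + 457053}{- \frac{2}{762853} + 19441} = \frac{456491}{\frac{14830625171}{762853}} = 456491 \cdot \frac{762853}{14830625171} = \frac{348235528823}{14830625171}$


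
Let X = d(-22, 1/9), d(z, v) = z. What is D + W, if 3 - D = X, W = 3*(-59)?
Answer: -152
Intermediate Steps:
W = -177
X = -22
D = 25 (D = 3 - 1*(-22) = 3 + 22 = 25)
D + W = 25 - 177 = -152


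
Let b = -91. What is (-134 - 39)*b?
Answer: 15743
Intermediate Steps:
(-134 - 39)*b = (-134 - 39)*(-91) = -173*(-91) = 15743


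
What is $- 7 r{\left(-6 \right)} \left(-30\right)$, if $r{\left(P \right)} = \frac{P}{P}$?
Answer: $210$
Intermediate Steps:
$r{\left(P \right)} = 1$
$- 7 r{\left(-6 \right)} \left(-30\right) = \left(-7\right) 1 \left(-30\right) = \left(-7\right) \left(-30\right) = 210$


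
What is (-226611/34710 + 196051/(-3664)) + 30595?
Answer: 647226423981/21196240 ≈ 30535.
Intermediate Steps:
(-226611/34710 + 196051/(-3664)) + 30595 = (-226611*1/34710 + 196051*(-1/3664)) + 30595 = (-75537/11570 - 196051/3664) + 30595 = -1272538819/21196240 + 30595 = 647226423981/21196240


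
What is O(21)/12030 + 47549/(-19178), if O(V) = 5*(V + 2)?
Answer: -28490450/11535567 ≈ -2.4698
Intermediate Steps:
O(V) = 10 + 5*V (O(V) = 5*(2 + V) = 10 + 5*V)
O(21)/12030 + 47549/(-19178) = (10 + 5*21)/12030 + 47549/(-19178) = (10 + 105)*(1/12030) + 47549*(-1/19178) = 115*(1/12030) - 47549/19178 = 23/2406 - 47549/19178 = -28490450/11535567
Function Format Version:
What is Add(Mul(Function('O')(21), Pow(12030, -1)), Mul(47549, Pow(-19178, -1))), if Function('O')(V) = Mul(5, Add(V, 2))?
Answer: Rational(-28490450, 11535567) ≈ -2.4698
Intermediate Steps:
Function('O')(V) = Add(10, Mul(5, V)) (Function('O')(V) = Mul(5, Add(2, V)) = Add(10, Mul(5, V)))
Add(Mul(Function('O')(21), Pow(12030, -1)), Mul(47549, Pow(-19178, -1))) = Add(Mul(Add(10, Mul(5, 21)), Pow(12030, -1)), Mul(47549, Pow(-19178, -1))) = Add(Mul(Add(10, 105), Rational(1, 12030)), Mul(47549, Rational(-1, 19178))) = Add(Mul(115, Rational(1, 12030)), Rational(-47549, 19178)) = Add(Rational(23, 2406), Rational(-47549, 19178)) = Rational(-28490450, 11535567)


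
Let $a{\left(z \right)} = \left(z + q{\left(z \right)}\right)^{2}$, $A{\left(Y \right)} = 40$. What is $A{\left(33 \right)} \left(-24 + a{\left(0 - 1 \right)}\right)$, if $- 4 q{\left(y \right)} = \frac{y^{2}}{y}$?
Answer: $- \frac{1875}{2} \approx -937.5$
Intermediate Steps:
$q{\left(y \right)} = - \frac{y}{4}$ ($q{\left(y \right)} = - \frac{y^{2} \frac{1}{y}}{4} = - \frac{y}{4}$)
$a{\left(z \right)} = \frac{9 z^{2}}{16}$ ($a{\left(z \right)} = \left(z - \frac{z}{4}\right)^{2} = \left(\frac{3 z}{4}\right)^{2} = \frac{9 z^{2}}{16}$)
$A{\left(33 \right)} \left(-24 + a{\left(0 - 1 \right)}\right) = 40 \left(-24 + \frac{9 \left(0 - 1\right)^{2}}{16}\right) = 40 \left(-24 + \frac{9 \left(-1\right)^{2}}{16}\right) = 40 \left(-24 + \frac{9}{16} \cdot 1\right) = 40 \left(-24 + \frac{9}{16}\right) = 40 \left(- \frac{375}{16}\right) = - \frac{1875}{2}$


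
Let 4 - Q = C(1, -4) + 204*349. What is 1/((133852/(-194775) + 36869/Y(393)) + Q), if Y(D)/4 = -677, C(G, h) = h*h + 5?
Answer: -527450700/37568890329791 ≈ -1.4040e-5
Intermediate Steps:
C(G, h) = 5 + h² (C(G, h) = h² + 5 = 5 + h²)
Y(D) = -2708 (Y(D) = 4*(-677) = -2708)
Q = -71213 (Q = 4 - ((5 + (-4)²) + 204*349) = 4 - ((5 + 16) + 71196) = 4 - (21 + 71196) = 4 - 1*71217 = 4 - 71217 = -71213)
1/((133852/(-194775) + 36869/Y(393)) + Q) = 1/((133852/(-194775) + 36869/(-2708)) - 71213) = 1/((133852*(-1/194775) + 36869*(-1/2708)) - 71213) = 1/((-133852/194775 - 36869/2708) - 71213) = 1/(-7543630691/527450700 - 71213) = 1/(-37568890329791/527450700) = -527450700/37568890329791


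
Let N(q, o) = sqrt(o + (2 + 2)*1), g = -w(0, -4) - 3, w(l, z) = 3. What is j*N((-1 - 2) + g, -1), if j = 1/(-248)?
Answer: -sqrt(3)/248 ≈ -0.0069841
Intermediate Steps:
g = -6 (g = -1*3 - 3 = -3 - 3 = -6)
j = -1/248 ≈ -0.0040323
N(q, o) = sqrt(4 + o) (N(q, o) = sqrt(o + 4*1) = sqrt(o + 4) = sqrt(4 + o))
j*N((-1 - 2) + g, -1) = -sqrt(4 - 1)/248 = -sqrt(3)/248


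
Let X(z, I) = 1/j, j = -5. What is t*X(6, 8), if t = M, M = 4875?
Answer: -975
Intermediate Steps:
X(z, I) = -⅕ (X(z, I) = 1/(-5) = -⅕)
t = 4875
t*X(6, 8) = 4875*(-⅕) = -975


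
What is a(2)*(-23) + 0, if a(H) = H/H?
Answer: -23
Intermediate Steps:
a(H) = 1
a(2)*(-23) + 0 = 1*(-23) + 0 = -23 + 0 = -23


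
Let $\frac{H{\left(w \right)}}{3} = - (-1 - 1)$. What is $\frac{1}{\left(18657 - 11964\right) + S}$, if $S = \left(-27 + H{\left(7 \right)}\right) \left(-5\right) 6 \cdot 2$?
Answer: $\frac{1}{7953} \approx 0.00012574$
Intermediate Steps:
$H{\left(w \right)} = 6$ ($H{\left(w \right)} = 3 \left(- (-1 - 1)\right) = 3 \left(\left(-1\right) \left(-2\right)\right) = 3 \cdot 2 = 6$)
$S = 1260$ ($S = \left(-27 + 6\right) \left(-5\right) 6 \cdot 2 = - 21 \left(\left(-30\right) 2\right) = \left(-21\right) \left(-60\right) = 1260$)
$\frac{1}{\left(18657 - 11964\right) + S} = \frac{1}{\left(18657 - 11964\right) + 1260} = \frac{1}{6693 + 1260} = \frac{1}{7953}$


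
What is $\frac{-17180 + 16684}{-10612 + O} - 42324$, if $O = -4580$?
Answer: $- \frac{80373214}{1899} \approx -42324.0$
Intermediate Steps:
$\frac{-17180 + 16684}{-10612 + O} - 42324 = \frac{-17180 + 16684}{-10612 - 4580} - 42324 = - \frac{496}{-15192} - 42324 = \left(-496\right) \left(- \frac{1}{15192}\right) - 42324 = \frac{62}{1899} - 42324 = - \frac{80373214}{1899}$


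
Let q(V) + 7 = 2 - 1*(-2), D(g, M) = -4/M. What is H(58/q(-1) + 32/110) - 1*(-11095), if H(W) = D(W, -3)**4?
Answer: 898951/81 ≈ 11098.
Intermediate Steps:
q(V) = -3 (q(V) = -7 + (2 - 1*(-2)) = -7 + (2 + 2) = -7 + 4 = -3)
H(W) = 256/81 (H(W) = (-4/(-3))**4 = (-4*(-1/3))**4 = (4/3)**4 = 256/81)
H(58/q(-1) + 32/110) - 1*(-11095) = 256/81 - 1*(-11095) = 256/81 + 11095 = 898951/81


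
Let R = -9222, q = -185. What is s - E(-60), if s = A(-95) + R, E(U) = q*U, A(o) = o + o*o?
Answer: -11392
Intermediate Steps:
A(o) = o + o**2
E(U) = -185*U
s = -292 (s = -95*(1 - 95) - 9222 = -95*(-94) - 9222 = 8930 - 9222 = -292)
s - E(-60) = -292 - (-185)*(-60) = -292 - 1*11100 = -292 - 11100 = -11392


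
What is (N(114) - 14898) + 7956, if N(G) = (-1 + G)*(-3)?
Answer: -7281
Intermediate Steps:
N(G) = 3 - 3*G
(N(114) - 14898) + 7956 = ((3 - 3*114) - 14898) + 7956 = ((3 - 342) - 14898) + 7956 = (-339 - 14898) + 7956 = -15237 + 7956 = -7281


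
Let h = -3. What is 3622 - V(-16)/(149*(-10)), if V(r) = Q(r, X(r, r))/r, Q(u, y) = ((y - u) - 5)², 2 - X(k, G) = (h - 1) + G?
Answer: 86347391/23840 ≈ 3622.0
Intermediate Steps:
X(k, G) = 6 - G (X(k, G) = 2 - ((-3 - 1) + G) = 2 - (-4 + G) = 2 + (4 - G) = 6 - G)
Q(u, y) = (-5 + y - u)²
V(r) = (-1 + 2*r)²/r (V(r) = (5 + r - (6 - r))²/r = (5 + r + (-6 + r))²/r = (-1 + 2*r)²/r)
3622 - V(-16)/(149*(-10)) = 3622 - (-1 + 2*(-16))²/(-16)/(149*(-10)) = 3622 - (-(-1 - 32)²/16)/(-1490) = 3622 - (-1/16*(-33)²)*(-1)/1490 = 3622 - (-1/16*1089)*(-1)/1490 = 3622 - (-1089)*(-1)/(16*1490) = 3622 - 1*1089/23840 = 3622 - 1089/23840 = 86347391/23840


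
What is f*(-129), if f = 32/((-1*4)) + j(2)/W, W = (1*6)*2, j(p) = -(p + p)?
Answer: 1075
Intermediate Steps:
j(p) = -2*p
W = 12 (W = 6*2 = 12)
f = -25/3 (f = 32/((-1*4)) - 2*2/12 = 32/(-4) - 4*1/12 = 32*(-¼) - ⅓ = -8 - ⅓ = -25/3 ≈ -8.3333)
f*(-129) = -25/3*(-129) = 1075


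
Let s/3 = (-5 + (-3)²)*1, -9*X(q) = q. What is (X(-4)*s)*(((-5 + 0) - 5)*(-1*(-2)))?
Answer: -320/3 ≈ -106.67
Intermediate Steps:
X(q) = -q/9
s = 12 (s = 3*((-5 + (-3)²)*1) = 3*((-5 + 9)*1) = 3*(4*1) = 3*4 = 12)
(X(-4)*s)*(((-5 + 0) - 5)*(-1*(-2))) = (-⅑*(-4)*12)*(((-5 + 0) - 5)*(-1*(-2))) = ((4/9)*12)*((-5 - 5)*2) = 16*(-10*2)/3 = (16/3)*(-20) = -320/3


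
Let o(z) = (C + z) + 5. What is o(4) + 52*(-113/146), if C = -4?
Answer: -2573/73 ≈ -35.247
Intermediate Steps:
o(z) = 1 + z (o(z) = (-4 + z) + 5 = 1 + z)
o(4) + 52*(-113/146) = (1 + 4) + 52*(-113/146) = 5 + 52*(-113*1/146) = 5 + 52*(-113/146) = 5 - 2938/73 = -2573/73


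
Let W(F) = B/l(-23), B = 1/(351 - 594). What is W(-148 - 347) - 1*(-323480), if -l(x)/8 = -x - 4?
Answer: 11948057281/36936 ≈ 3.2348e+5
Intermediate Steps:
l(x) = 32 + 8*x (l(x) = -8*(-x - 4) = -8*(-4 - x) = 32 + 8*x)
B = -1/243 (B = 1/(-243) = -1/243 ≈ -0.0041152)
W(F) = 1/36936 (W(F) = -1/(243*(32 + 8*(-23))) = -1/(243*(32 - 184)) = -1/243/(-152) = -1/243*(-1/152) = 1/36936)
W(-148 - 347) - 1*(-323480) = 1/36936 - 1*(-323480) = 1/36936 + 323480 = 11948057281/36936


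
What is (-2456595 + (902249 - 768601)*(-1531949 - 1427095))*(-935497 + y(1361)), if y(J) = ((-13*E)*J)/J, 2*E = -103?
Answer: 739397640124748085/2 ≈ 3.6970e+17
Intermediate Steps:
E = -103/2 (E = (1/2)*(-103) = -103/2 ≈ -51.500)
y(J) = 1339/2 (y(J) = ((-13*(-103/2))*J)/J = (1339*J/2)/J = 1339/2)
(-2456595 + (902249 - 768601)*(-1531949 - 1427095))*(-935497 + y(1361)) = (-2456595 + (902249 - 768601)*(-1531949 - 1427095))*(-935497 + 1339/2) = (-2456595 + 133648*(-2959044))*(-1869655/2) = (-2456595 - 395470312512)*(-1869655/2) = -395472769107*(-1869655/2) = 739397640124748085/2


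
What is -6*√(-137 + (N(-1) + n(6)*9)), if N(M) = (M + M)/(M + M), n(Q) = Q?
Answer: -6*I*√82 ≈ -54.332*I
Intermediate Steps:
N(M) = 1 (N(M) = (2*M)/((2*M)) = (2*M)*(1/(2*M)) = 1)
-6*√(-137 + (N(-1) + n(6)*9)) = -6*√(-137 + (1 + 6*9)) = -6*√(-137 + (1 + 54)) = -6*√(-137 + 55) = -6*I*√82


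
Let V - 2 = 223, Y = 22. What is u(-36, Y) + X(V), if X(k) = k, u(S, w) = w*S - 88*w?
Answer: -2503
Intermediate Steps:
V = 225 (V = 2 + 223 = 225)
u(S, w) = -88*w + S*w (u(S, w) = S*w - 88*w = -88*w + S*w)
u(-36, Y) + X(V) = 22*(-88 - 36) + 225 = 22*(-124) + 225 = -2728 + 225 = -2503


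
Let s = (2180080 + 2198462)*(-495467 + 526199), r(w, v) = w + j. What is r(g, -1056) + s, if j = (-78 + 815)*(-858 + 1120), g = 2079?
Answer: 134561547917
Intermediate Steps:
j = 193094 (j = 737*262 = 193094)
r(w, v) = 193094 + w (r(w, v) = w + 193094 = 193094 + w)
s = 134561352744 (s = 4378542*30732 = 134561352744)
r(g, -1056) + s = (193094 + 2079) + 134561352744 = 195173 + 134561352744 = 134561547917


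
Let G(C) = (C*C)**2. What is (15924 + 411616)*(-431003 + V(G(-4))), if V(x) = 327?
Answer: -184131217040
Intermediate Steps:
G(C) = C**4 (G(C) = (C**2)**2 = C**4)
(15924 + 411616)*(-431003 + V(G(-4))) = (15924 + 411616)*(-431003 + 327) = 427540*(-430676) = -184131217040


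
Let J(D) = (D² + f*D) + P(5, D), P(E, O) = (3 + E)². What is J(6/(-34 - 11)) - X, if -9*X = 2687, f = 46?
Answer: 8911/25 ≈ 356.44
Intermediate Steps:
X = -2687/9 (X = -⅑*2687 = -2687/9 ≈ -298.56)
J(D) = 64 + D² + 46*D (J(D) = (D² + 46*D) + (3 + 5)² = (D² + 46*D) + 8² = (D² + 46*D) + 64 = 64 + D² + 46*D)
J(6/(-34 - 11)) - X = (64 + (6/(-34 - 11))² + 46*(6/(-34 - 11))) - 1*(-2687/9) = (64 + (6/(-45))² + 46*(6/(-45))) + 2687/9 = (64 + (6*(-1/45))² + 46*(6*(-1/45))) + 2687/9 = (64 + (-2/15)² + 46*(-2/15)) + 2687/9 = (64 + 4/225 - 92/15) + 2687/9 = 13024/225 + 2687/9 = 8911/25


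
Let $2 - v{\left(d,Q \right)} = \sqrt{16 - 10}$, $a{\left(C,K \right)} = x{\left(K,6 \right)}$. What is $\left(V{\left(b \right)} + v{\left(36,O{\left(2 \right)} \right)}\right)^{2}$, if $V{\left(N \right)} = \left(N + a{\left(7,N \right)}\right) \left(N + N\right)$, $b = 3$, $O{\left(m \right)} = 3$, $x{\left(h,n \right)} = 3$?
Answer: $\left(38 - \sqrt{6}\right)^{2} \approx 1263.8$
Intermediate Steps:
$a{\left(C,K \right)} = 3$
$V{\left(N \right)} = 2 N \left(3 + N\right)$ ($V{\left(N \right)} = \left(N + 3\right) \left(N + N\right) = \left(3 + N\right) 2 N = 2 N \left(3 + N\right)$)
$v{\left(d,Q \right)} = 2 - \sqrt{6}$ ($v{\left(d,Q \right)} = 2 - \sqrt{16 - 10} = 2 - \sqrt{6}$)
$\left(V{\left(b \right)} + v{\left(36,O{\left(2 \right)} \right)}\right)^{2} = \left(2 \cdot 3 \left(3 + 3\right) + \left(2 - \sqrt{6}\right)\right)^{2} = \left(2 \cdot 3 \cdot 6 + \left(2 - \sqrt{6}\right)\right)^{2} = \left(36 + \left(2 - \sqrt{6}\right)\right)^{2} = \left(38 - \sqrt{6}\right)^{2}$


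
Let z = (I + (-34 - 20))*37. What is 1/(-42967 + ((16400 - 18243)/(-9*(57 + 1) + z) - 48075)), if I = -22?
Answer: -3334/303532185 ≈ -1.0984e-5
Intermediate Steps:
z = -2812 (z = (-22 + (-34 - 20))*37 = (-22 - 54)*37 = -76*37 = -2812)
1/(-42967 + ((16400 - 18243)/(-9*(57 + 1) + z) - 48075)) = 1/(-42967 + ((16400 - 18243)/(-9*(57 + 1) - 2812) - 48075)) = 1/(-42967 + (-1843/(-9*58 - 2812) - 48075)) = 1/(-42967 + (-1843/(-522 - 2812) - 48075)) = 1/(-42967 + (-1843/(-3334) - 48075)) = 1/(-42967 + (-1843*(-1/3334) - 48075)) = 1/(-42967 + (1843/3334 - 48075)) = 1/(-42967 - 160280207/3334) = 1/(-303532185/3334) = -3334/303532185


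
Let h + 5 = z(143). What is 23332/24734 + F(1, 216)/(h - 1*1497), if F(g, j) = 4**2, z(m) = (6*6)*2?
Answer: 8242254/8842405 ≈ 0.93213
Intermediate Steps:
z(m) = 72 (z(m) = 36*2 = 72)
h = 67 (h = -5 + 72 = 67)
F(g, j) = 16
23332/24734 + F(1, 216)/(h - 1*1497) = 23332/24734 + 16/(67 - 1*1497) = 23332*(1/24734) + 16/(67 - 1497) = 11666/12367 + 16/(-1430) = 11666/12367 + 16*(-1/1430) = 11666/12367 - 8/715 = 8242254/8842405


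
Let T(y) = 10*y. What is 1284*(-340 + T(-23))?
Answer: -731880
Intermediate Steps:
1284*(-340 + T(-23)) = 1284*(-340 + 10*(-23)) = 1284*(-340 - 230) = 1284*(-570) = -731880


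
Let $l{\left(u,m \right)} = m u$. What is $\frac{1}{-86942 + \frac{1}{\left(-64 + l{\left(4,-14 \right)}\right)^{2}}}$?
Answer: $- \frac{14400}{1251964799} \approx -1.1502 \cdot 10^{-5}$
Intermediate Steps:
$\frac{1}{-86942 + \frac{1}{\left(-64 + l{\left(4,-14 \right)}\right)^{2}}} = \frac{1}{-86942 + \frac{1}{\left(-64 - 56\right)^{2}}} = \frac{1}{-86942 + \frac{1}{\left(-120\right)^{2}}} = \frac{1}{-86942 + \frac{1}{14400}} = \frac{1}{- \frac{1251964799}{14400}} = - \frac{14400}{1251964799}$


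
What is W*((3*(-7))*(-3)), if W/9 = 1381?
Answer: 783027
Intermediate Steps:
W = 12429 (W = 9*1381 = 12429)
W*((3*(-7))*(-3)) = 12429*((3*(-7))*(-3)) = 12429*(-21*(-3)) = 12429*63 = 783027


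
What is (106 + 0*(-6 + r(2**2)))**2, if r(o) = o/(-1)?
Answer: 11236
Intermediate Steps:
r(o) = -o (r(o) = o*(-1) = -o)
(106 + 0*(-6 + r(2**2)))**2 = (106 + 0*(-6 - 1*2**2))**2 = (106 + 0*(-6 - 1*4))**2 = (106 + 0*(-6 - 4))**2 = (106 + 0*(-10))**2 = (106 + 0)**2 = 106**2 = 11236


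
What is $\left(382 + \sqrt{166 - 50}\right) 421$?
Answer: $160822 + 842 \sqrt{29} \approx 1.6536 \cdot 10^{5}$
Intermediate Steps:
$\left(382 + \sqrt{166 - 50}\right) 421 = \left(382 + \sqrt{116}\right) 421 = \left(382 + 2 \sqrt{29}\right) 421 = 160822 + 842 \sqrt{29}$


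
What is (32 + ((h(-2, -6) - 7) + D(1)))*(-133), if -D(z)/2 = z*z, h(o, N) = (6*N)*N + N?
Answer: -30989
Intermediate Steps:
h(o, N) = N + 6*N² (h(o, N) = 6*N² + N = N + 6*N²)
D(z) = -2*z² (D(z) = -2*z*z = -2*z²)
(32 + ((h(-2, -6) - 7) + D(1)))*(-133) = (32 + ((-6*(1 + 6*(-6)) - 7) - 2*1²))*(-133) = (32 + ((-6*(1 - 36) - 7) - 2*1))*(-133) = (32 + ((-6*(-35) - 7) - 2))*(-133) = (32 + ((210 - 7) - 2))*(-133) = (32 + (203 - 2))*(-133) = (32 + 201)*(-133) = 233*(-133) = -30989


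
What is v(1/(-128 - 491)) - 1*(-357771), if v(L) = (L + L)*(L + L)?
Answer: 137083894135/383161 ≈ 3.5777e+5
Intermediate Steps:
v(L) = 4*L² (v(L) = (2*L)*(2*L) = 4*L²)
v(1/(-128 - 491)) - 1*(-357771) = 4*(1/(-128 - 491))² - 1*(-357771) = 4*(1/(-619))² + 357771 = 4*(-1/619)² + 357771 = 4*(1/383161) + 357771 = 4/383161 + 357771 = 137083894135/383161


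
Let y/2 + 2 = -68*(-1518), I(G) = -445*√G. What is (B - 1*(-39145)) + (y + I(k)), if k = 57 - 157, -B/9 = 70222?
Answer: -386409 - 4450*I ≈ -3.8641e+5 - 4450.0*I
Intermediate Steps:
B = -631998 (B = -9*70222 = -631998)
k = -100
y = 206444 (y = -4 + 2*(-68*(-1518)) = -4 + 2*103224 = -4 + 206448 = 206444)
(B - 1*(-39145)) + (y + I(k)) = (-631998 - 1*(-39145)) + (206444 - 4450*I) = (-631998 + 39145) + (206444 - 4450*I) = -592853 + (206444 - 4450*I) = -386409 - 4450*I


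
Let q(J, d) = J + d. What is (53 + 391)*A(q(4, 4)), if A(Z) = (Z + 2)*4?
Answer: 17760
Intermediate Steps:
A(Z) = 8 + 4*Z (A(Z) = (2 + Z)*4 = 8 + 4*Z)
(53 + 391)*A(q(4, 4)) = (53 + 391)*(8 + 4*(4 + 4)) = 444*(8 + 4*8) = 444*(8 + 32) = 444*40 = 17760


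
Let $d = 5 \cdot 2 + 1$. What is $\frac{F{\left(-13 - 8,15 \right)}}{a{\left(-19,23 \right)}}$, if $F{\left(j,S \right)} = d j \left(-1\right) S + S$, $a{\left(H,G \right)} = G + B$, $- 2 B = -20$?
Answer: $\frac{1160}{11} \approx 105.45$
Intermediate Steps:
$B = 10$ ($B = \left(- \frac{1}{2}\right) \left(-20\right) = 10$)
$d = 11$ ($d = 10 + 1 = 11$)
$a{\left(H,G \right)} = 10 + G$ ($a{\left(H,G \right)} = G + 10 = 10 + G$)
$F{\left(j,S \right)} = S - 11 S j$ ($F{\left(j,S \right)} = 11 j \left(-1\right) S + S = - 11 j S + S = - 11 S j + S = S - 11 S j$)
$\frac{F{\left(-13 - 8,15 \right)}}{a{\left(-19,23 \right)}} = \frac{15 \left(1 - 11 \left(-13 - 8\right)\right)}{10 + 23} = \frac{15 \left(1 - -231\right)}{33} = 15 \left(1 + 231\right) \frac{1}{33} = 15 \cdot 232 \cdot \frac{1}{33} = 3480 \cdot \frac{1}{33} = \frac{1160}{11}$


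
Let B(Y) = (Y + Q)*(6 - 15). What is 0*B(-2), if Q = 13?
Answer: 0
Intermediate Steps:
B(Y) = -117 - 9*Y (B(Y) = (Y + 13)*(6 - 15) = (13 + Y)*(-9) = -117 - 9*Y)
0*B(-2) = 0*(-117 - 9*(-2)) = 0*(-117 + 18) = 0*(-99) = 0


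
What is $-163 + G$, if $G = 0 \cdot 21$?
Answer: $-163$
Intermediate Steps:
$G = 0$
$-163 + G = -163 + 0 = -163$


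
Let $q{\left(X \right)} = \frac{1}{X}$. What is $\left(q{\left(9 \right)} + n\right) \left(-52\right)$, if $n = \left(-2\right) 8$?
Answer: $\frac{7436}{9} \approx 826.22$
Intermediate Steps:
$n = -16$
$\left(q{\left(9 \right)} + n\right) \left(-52\right) = \left(\frac{1}{9} - 16\right) \left(-52\right) = \left(- \frac{143}{9}\right) \left(-52\right) = \frac{7436}{9}$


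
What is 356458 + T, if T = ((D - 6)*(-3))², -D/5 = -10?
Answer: 373882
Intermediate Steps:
D = 50 (D = -5*(-10) = 50)
T = 17424 (T = ((50 - 6)*(-3))² = (44*(-3))² = (-132)² = 17424)
356458 + T = 356458 + 17424 = 373882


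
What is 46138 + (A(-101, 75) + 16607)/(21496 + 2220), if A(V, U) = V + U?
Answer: 1094225389/23716 ≈ 46139.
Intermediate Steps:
A(V, U) = U + V
46138 + (A(-101, 75) + 16607)/(21496 + 2220) = 46138 + ((75 - 101) + 16607)/(21496 + 2220) = 46138 + (-26 + 16607)/23716 = 46138 + 16581*(1/23716) = 46138 + 16581/23716 = 1094225389/23716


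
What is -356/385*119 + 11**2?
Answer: 603/55 ≈ 10.964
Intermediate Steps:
-356/385*119 + 11**2 = -356*1/385*119 + 121 = -356/385*119 + 121 = -6052/55 + 121 = 603/55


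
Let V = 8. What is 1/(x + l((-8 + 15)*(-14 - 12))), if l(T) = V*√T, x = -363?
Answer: -363/143417 - 8*I*√182/143417 ≈ -0.0025311 - 0.00075253*I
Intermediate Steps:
l(T) = 8*√T
1/(x + l((-8 + 15)*(-14 - 12))) = 1/(-363 + 8*√((-8 + 15)*(-14 - 12))) = 1/(-363 + 8*√(7*(-26))) = 1/(-363 + 8*√(-182)) = 1/(-363 + 8*(I*√182)) = 1/(-363 + 8*I*√182)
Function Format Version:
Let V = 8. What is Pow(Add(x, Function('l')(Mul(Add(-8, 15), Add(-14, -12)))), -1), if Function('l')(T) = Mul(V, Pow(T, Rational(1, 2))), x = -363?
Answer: Add(Rational(-363, 143417), Mul(Rational(-8, 143417), I, Pow(182, Rational(1, 2)))) ≈ Add(-0.0025311, Mul(-0.00075253, I))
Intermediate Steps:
Function('l')(T) = Mul(8, Pow(T, Rational(1, 2)))
Pow(Add(x, Function('l')(Mul(Add(-8, 15), Add(-14, -12)))), -1) = Pow(Add(-363, Mul(8, Pow(Mul(Add(-8, 15), Add(-14, -12)), Rational(1, 2)))), -1) = Pow(Add(-363, Mul(8, Pow(Mul(7, -26), Rational(1, 2)))), -1) = Pow(Add(-363, Mul(8, Pow(-182, Rational(1, 2)))), -1) = Pow(Add(-363, Mul(8, Mul(I, Pow(182, Rational(1, 2))))), -1) = Pow(Add(-363, Mul(8, I, Pow(182, Rational(1, 2)))), -1)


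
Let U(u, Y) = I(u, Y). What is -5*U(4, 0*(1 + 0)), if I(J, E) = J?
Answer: -20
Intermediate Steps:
U(u, Y) = u
-5*U(4, 0*(1 + 0)) = -5*4 = -20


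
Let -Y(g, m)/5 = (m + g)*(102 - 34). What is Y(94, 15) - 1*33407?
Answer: -70467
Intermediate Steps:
Y(g, m) = -340*g - 340*m (Y(g, m) = -5*(m + g)*(102 - 34) = -5*(g + m)*68 = -5*(68*g + 68*m) = -340*g - 340*m)
Y(94, 15) - 1*33407 = (-340*94 - 340*15) - 1*33407 = (-31960 - 5100) - 33407 = -37060 - 33407 = -70467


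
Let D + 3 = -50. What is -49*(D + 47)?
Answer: 294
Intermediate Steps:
D = -53 (D = -3 - 50 = -53)
-49*(D + 47) = -49*(-53 + 47) = -49*(-6) = 294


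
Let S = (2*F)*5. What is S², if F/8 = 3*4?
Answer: 921600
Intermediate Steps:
F = 96 (F = 8*(3*4) = 8*12 = 96)
S = 960 (S = (2*96)*5 = 192*5 = 960)
S² = 960² = 921600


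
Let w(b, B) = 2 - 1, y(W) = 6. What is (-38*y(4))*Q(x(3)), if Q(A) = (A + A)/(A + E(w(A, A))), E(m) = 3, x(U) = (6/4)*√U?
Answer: 1368 - 912*√3 ≈ -211.63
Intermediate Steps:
w(b, B) = 1
x(U) = 3*√U/2 (x(U) = (6*(¼))*√U = 3*√U/2)
Q(A) = 2*A/(3 + A) (Q(A) = (A + A)/(A + 3) = (2*A)/(3 + A) = 2*A/(3 + A))
(-38*y(4))*Q(x(3)) = (-38*6)*(2*(3*√3/2)/(3 + 3*√3/2)) = -684*√3/(3 + 3*√3/2)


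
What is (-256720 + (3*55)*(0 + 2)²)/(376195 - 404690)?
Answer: 51212/5699 ≈ 8.9861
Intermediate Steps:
(-256720 + (3*55)*(0 + 2)²)/(376195 - 404690) = (-256720 + 165*2²)/(-28495) = (-256720 + 165*4)*(-1/28495) = (-256720 + 660)*(-1/28495) = -256060*(-1/28495) = 51212/5699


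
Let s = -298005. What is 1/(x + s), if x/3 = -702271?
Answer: -1/2404818 ≈ -4.1583e-7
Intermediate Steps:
x = -2106813 (x = 3*(-702271) = -2106813)
1/(x + s) = 1/(-2106813 - 298005) = 1/(-2404818) = -1/2404818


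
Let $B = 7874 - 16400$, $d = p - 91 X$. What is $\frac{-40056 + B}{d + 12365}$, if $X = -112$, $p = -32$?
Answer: $- \frac{48582}{22525} \approx -2.1568$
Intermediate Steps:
$d = 10160$ ($d = -32 - -10192 = -32 + 10192 = 10160$)
$B = -8526$ ($B = 7874 - 16400 = -8526$)
$\frac{-40056 + B}{d + 12365} = \frac{-40056 - 8526}{10160 + 12365} = - \frac{48582}{22525}$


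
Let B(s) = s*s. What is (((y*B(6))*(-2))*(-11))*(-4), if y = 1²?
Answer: -3168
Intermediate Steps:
B(s) = s²
y = 1
(((y*B(6))*(-2))*(-11))*(-4) = (((1*6²)*(-2))*(-11))*(-4) = (((1*36)*(-2))*(-11))*(-4) = ((36*(-2))*(-11))*(-4) = -72*(-11)*(-4) = 792*(-4) = -3168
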